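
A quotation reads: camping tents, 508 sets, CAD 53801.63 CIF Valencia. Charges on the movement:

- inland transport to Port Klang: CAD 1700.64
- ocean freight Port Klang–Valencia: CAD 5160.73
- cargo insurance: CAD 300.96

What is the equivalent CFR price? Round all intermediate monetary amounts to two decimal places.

CFR price: CAD 53500.67

Not relevant to the conversion: freight, inland to port — on the seller under both CIF and CFR; already in the CIF price and stays in the CFR price.
From CIF to CFR, the seller no longer bears: insurance.
CFR price = 53801.63 − 300.96 = 53500.67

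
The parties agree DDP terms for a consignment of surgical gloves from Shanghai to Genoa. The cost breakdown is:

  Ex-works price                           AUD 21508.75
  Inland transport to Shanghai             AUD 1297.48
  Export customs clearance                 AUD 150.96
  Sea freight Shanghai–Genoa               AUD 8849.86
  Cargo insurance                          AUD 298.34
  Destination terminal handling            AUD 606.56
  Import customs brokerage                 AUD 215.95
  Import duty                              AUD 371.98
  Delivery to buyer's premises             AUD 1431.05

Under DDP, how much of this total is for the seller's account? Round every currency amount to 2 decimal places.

DDP: the seller bears all costs including import duty.
Seller's account: goods 21508.75 + inland to port 1297.48 + export clearance 150.96 + freight 8849.86 + insurance 298.34 + destination terminal 606.56 + brokerage 215.95 + duty 371.98 + delivery 1431.05 = 34730.93
Buyer's account: 0.00

Seller's account: AUD 34730.93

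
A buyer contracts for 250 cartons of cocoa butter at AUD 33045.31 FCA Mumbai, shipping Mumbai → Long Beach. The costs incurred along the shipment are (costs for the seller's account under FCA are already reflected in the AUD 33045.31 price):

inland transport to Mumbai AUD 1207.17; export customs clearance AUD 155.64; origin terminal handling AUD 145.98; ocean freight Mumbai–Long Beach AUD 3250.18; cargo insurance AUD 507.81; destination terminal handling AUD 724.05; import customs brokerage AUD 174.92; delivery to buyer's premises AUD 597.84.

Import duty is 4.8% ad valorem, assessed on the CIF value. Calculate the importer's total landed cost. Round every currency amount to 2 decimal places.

FCA: the seller delivers export-cleared goods to the carrier; the buyer bears costs from that point.
Already in the invoice (seller's account under FCA): inland to port, export clearance — exclude.
CIF value = FCA price + origin terminal + freight + insurance = 33045.31 + 145.98 + 3250.18 + 507.81 = 36949.28
Import duty = 36949.28 × 4.8% = 1773.57
Buyer bears: origin terminal 145.98 + freight 3250.18 + insurance 507.81 + destination terminal 724.05 + brokerage 174.92 + delivery 597.84 + duty 1773.57 = 7174.35
Landed cost = invoice 33045.31 + 7174.35 = 40219.66

Total landed cost: AUD 40219.66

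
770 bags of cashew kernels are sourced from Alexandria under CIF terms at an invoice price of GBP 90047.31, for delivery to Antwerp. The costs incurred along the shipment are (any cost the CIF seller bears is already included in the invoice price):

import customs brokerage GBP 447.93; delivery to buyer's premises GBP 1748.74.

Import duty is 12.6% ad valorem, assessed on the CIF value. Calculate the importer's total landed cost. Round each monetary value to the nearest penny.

CIF: the seller pays costs through ocean freight and marine insurance to the destination port.
The CIF price already equals the CIF value: 90047.31
Import duty = 90047.31 × 12.6% = 11345.96
Buyer bears: brokerage 447.93 + delivery 1748.74 + duty 11345.96 = 13542.63
Landed cost = invoice 90047.31 + 13542.63 = 103589.94

Total landed cost: GBP 103589.94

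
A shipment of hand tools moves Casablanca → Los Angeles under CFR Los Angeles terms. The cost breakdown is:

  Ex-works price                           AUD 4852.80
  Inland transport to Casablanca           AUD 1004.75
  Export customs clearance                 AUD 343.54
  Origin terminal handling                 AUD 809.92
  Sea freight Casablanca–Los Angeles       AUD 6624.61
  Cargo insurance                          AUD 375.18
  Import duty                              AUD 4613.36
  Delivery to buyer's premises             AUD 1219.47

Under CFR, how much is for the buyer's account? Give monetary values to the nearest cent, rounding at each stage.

CFR: the seller pays costs through ocean freight to the destination port, but not insurance.
Seller's account: goods 4852.80 + inland to port 1004.75 + export clearance 343.54 + origin terminal 809.92 + freight 6624.61 = 13635.62
Buyer's account: insurance 375.18 + duty 4613.36 + delivery 1219.47 = 6208.01

Buyer's account: AUD 6208.01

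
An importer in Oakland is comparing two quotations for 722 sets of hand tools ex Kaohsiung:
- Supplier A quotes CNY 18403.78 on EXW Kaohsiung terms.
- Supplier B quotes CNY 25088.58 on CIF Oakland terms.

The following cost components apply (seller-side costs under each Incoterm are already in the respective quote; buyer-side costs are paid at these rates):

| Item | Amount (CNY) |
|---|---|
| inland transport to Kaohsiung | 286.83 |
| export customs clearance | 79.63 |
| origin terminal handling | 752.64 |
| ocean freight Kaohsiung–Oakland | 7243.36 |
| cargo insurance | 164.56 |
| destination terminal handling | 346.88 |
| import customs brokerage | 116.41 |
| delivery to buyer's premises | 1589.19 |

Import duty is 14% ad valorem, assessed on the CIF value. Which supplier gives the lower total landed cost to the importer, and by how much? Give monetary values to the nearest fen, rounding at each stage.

Supplier A (EXW):
CIF value = EXW price + inland to port + export clearance + origin terminal + freight + insurance = 18403.78 + 286.83 + 79.63 + 752.64 + 7243.36 + 164.56 = 26930.80
Import duty = 26930.80 × 14% = 3770.31
Buyer bears (A): 286.83 + 79.63 + 752.64 + 7243.36 + 164.56 + 346.88 + 116.41 + 1589.19 = 10579.50
Landed cost (A) = invoice 18403.78 + 10579.50 + duty 3770.31 = 32753.59
Supplier B (CIF):
The CIF price already equals the CIF value: 25088.58
Import duty = 25088.58 × 14% = 3512.40
Buyer bears (B): 346.88 + 116.41 + 1589.19 = 2052.48
Landed cost (B) = invoice 25088.58 + 2052.48 + duty 3512.40 = 30653.46
Difference = |32753.59 − 30653.46| = 2100.13

Supplier B is cheaper by CNY 2100.13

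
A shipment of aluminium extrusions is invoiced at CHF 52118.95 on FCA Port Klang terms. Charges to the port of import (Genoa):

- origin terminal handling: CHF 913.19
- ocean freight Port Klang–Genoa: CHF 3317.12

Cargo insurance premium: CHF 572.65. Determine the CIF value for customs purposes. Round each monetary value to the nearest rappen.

CIF value: CHF 56921.91

CIF = FCA price + pre-shipment costs + freight + insurance
CIF = 52118.95 + 913.19 + 3317.12 + 572.65 = 56921.91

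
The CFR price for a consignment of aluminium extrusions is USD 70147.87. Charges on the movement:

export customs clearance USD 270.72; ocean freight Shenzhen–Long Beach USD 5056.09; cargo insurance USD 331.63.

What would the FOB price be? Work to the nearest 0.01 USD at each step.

FOB price: USD 65091.78

Not relevant to the conversion: export clearance — on the seller under both CFR and FOB; already in the CFR price and stays in the FOB price. insurance — on the buyer under both terms; not part of either seller's price.
From CFR to FOB, the seller no longer bears: freight.
FOB price = 70147.87 − 5056.09 = 65091.78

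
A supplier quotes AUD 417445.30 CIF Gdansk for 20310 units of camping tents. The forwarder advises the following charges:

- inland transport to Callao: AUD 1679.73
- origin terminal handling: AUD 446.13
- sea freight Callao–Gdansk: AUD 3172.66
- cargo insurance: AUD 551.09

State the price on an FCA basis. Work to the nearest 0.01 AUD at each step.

Not relevant to the conversion: inland to port — on the seller under both CIF and FCA; already in the CIF price and stays in the FCA price.
From CIF to FCA, the seller no longer bears: origin terminal, freight, insurance.
FCA price = 417445.30 − 446.13 − 3172.66 − 551.09 = 413275.42

FCA price: AUD 413275.42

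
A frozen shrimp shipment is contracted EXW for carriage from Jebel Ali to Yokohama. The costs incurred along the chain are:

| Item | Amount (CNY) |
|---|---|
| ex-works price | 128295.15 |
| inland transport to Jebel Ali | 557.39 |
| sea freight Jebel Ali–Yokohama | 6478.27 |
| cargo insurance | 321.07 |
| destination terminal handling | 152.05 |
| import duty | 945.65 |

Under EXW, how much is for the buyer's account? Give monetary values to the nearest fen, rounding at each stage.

EXW: the seller makes goods available at their premises; the buyer bears all onward costs.
Seller's account: goods 128295.15 = 128295.15
Buyer's account: inland to port 557.39 + freight 6478.27 + insurance 321.07 + destination terminal 152.05 + duty 945.65 = 8454.43

Buyer's account: CNY 8454.43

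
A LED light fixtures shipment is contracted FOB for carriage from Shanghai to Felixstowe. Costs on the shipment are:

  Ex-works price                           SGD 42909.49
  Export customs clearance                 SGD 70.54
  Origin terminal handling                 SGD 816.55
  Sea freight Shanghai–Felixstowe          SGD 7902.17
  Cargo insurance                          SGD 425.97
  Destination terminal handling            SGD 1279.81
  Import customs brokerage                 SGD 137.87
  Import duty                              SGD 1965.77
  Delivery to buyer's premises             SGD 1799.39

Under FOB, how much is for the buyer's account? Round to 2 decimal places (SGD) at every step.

Buyer's account: SGD 13510.98

FOB: the seller bears costs until goods are on board at the origin port; the buyer bears freight, insurance and all costs thereafter.
Seller's account: goods 42909.49 + export clearance 70.54 + origin terminal 816.55 = 43796.58
Buyer's account: freight 7902.17 + insurance 425.97 + destination terminal 1279.81 + brokerage 137.87 + duty 1965.77 + delivery 1799.39 = 13510.98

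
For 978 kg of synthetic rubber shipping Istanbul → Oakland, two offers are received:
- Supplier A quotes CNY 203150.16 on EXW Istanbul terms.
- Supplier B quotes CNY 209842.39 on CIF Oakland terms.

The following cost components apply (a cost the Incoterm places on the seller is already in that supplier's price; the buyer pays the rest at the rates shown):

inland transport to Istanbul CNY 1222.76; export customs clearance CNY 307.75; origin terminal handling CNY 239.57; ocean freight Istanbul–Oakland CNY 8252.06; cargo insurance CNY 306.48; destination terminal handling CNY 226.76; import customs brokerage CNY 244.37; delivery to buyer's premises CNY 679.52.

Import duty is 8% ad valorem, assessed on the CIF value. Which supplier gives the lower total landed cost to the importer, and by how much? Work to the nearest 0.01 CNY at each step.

Supplier A (EXW):
CIF value = EXW price + inland to port + export clearance + origin terminal + freight + insurance = 203150.16 + 1222.76 + 307.75 + 239.57 + 8252.06 + 306.48 = 213478.78
Import duty = 213478.78 × 8% = 17078.30
Buyer bears (A): 1222.76 + 307.75 + 239.57 + 8252.06 + 306.48 + 226.76 + 244.37 + 679.52 = 11479.27
Landed cost (A) = invoice 203150.16 + 11479.27 + duty 17078.30 = 231707.73
Supplier B (CIF):
The CIF price already equals the CIF value: 209842.39
Import duty = 209842.39 × 8% = 16787.39
Buyer bears (B): 226.76 + 244.37 + 679.52 = 1150.65
Landed cost (B) = invoice 209842.39 + 1150.65 + duty 16787.39 = 227780.43
Difference = |231707.73 − 227780.43| = 3927.30

Supplier B is cheaper by CNY 3927.30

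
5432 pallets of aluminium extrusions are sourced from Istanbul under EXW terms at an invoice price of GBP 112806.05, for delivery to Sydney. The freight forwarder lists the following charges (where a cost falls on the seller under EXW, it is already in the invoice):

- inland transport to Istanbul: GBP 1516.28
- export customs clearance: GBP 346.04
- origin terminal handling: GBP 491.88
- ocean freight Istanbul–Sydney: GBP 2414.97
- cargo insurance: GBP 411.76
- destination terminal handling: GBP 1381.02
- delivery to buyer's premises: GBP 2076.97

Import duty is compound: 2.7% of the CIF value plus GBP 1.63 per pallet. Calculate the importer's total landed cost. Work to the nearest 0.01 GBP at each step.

Total landed cost: GBP 133484.78

EXW: the seller makes goods available at their premises; the buyer bears all onward costs.
CIF value = EXW price + inland to port + export clearance + origin terminal + freight + insurance = 112806.05 + 1516.28 + 346.04 + 491.88 + 2414.97 + 411.76 = 117986.98
Ad valorem component: 117986.98 × 2.7% = 3185.65
Specific component: 5432 × 1.63 = 8854.16
Import duty = 3185.65 + 8854.16 = 12039.81
Buyer bears: inland to port 1516.28 + export clearance 346.04 + origin terminal 491.88 + freight 2414.97 + insurance 411.76 + destination terminal 1381.02 + delivery 2076.97 + duty 12039.81 = 20678.73
Landed cost = invoice 112806.05 + 20678.73 = 133484.78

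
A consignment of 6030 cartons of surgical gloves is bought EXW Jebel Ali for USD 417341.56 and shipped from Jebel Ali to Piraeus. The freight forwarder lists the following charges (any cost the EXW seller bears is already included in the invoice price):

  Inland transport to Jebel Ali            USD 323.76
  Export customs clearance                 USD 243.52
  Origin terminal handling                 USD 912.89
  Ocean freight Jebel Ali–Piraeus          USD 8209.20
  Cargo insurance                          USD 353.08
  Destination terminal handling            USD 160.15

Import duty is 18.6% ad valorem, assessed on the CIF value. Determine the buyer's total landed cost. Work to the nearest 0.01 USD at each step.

Total landed cost: USD 507037.59

EXW: the seller makes goods available at their premises; the buyer bears all onward costs.
CIF value = EXW price + inland to port + export clearance + origin terminal + freight + insurance = 417341.56 + 323.76 + 243.52 + 912.89 + 8209.20 + 353.08 = 427384.01
Import duty = 427384.01 × 18.6% = 79493.43
Buyer bears: inland to port 323.76 + export clearance 243.52 + origin terminal 912.89 + freight 8209.20 + insurance 353.08 + destination terminal 160.15 + duty 79493.43 = 89696.03
Landed cost = invoice 417341.56 + 89696.03 = 507037.59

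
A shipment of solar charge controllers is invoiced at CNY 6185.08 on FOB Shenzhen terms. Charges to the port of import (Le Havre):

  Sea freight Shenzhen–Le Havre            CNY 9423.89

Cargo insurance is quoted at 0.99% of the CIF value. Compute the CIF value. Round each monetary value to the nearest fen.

CIF value: CNY 15765.04

Let C be the CIF value. C = FOB price + freight + 0.99% × C
C − 0.99% × C = 6185.08 + 9423.89
0.9901 × C = 15608.97
C = 15608.97 / 0.9901 = 15765.04
Insurance premium = 0.99% × 15765.04 = 156.07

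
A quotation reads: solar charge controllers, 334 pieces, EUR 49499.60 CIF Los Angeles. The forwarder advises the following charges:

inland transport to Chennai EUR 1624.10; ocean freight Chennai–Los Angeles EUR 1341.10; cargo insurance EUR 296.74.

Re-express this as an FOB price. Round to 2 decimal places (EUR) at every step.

Not relevant to the conversion: inland to port — on the seller under both CIF and FOB; already in the CIF price and stays in the FOB price.
From CIF to FOB, the seller no longer bears: freight, insurance.
FOB price = 49499.60 − 1341.10 − 296.74 = 47861.76

FOB price: EUR 47861.76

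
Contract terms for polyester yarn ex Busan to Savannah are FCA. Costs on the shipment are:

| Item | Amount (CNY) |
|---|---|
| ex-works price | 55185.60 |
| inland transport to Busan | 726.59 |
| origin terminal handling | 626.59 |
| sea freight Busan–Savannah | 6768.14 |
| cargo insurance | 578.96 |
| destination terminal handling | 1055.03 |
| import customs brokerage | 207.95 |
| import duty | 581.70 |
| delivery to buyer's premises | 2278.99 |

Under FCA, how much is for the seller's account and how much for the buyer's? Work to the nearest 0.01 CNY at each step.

Seller: CNY 55912.19; buyer: CNY 12097.36

FCA: the seller delivers export-cleared goods to the carrier; the buyer bears costs from that point.
Seller's account: goods 55185.60 + inland to port 726.59 = 55912.19
Buyer's account: origin terminal 626.59 + freight 6768.14 + insurance 578.96 + destination terminal 1055.03 + brokerage 207.95 + duty 581.70 + delivery 2278.99 = 12097.36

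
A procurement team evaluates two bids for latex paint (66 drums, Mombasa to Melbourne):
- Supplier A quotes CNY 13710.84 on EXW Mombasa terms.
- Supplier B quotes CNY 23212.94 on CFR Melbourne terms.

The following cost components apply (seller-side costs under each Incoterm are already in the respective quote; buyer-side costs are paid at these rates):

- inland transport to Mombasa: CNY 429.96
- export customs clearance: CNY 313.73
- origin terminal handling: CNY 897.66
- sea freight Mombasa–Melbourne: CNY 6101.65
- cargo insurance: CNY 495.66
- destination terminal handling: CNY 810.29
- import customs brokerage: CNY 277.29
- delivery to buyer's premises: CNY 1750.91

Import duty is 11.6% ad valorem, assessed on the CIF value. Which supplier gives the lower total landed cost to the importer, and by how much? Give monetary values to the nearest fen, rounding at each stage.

Supplier A (EXW):
CIF value = EXW price + inland to port + export clearance + origin terminal + freight + insurance = 13710.84 + 429.96 + 313.73 + 897.66 + 6101.65 + 495.66 = 21949.50
Import duty = 21949.50 × 11.6% = 2546.14
Buyer bears (A): 429.96 + 313.73 + 897.66 + 6101.65 + 495.66 + 810.29 + 277.29 + 1750.91 = 11077.15
Landed cost (A) = invoice 13710.84 + 11077.15 + duty 2546.14 = 27334.13
Supplier B (CFR):
CIF value = CFR price + insurance = 23212.94 + 495.66 = 23708.60
Import duty = 23708.60 × 11.6% = 2750.20
Buyer bears (B): 495.66 + 810.29 + 277.29 + 1750.91 = 3334.15
Landed cost (B) = invoice 23212.94 + 3334.15 + duty 2750.20 = 29297.29
Difference = |27334.13 − 29297.29| = 1963.16

Supplier A is cheaper by CNY 1963.16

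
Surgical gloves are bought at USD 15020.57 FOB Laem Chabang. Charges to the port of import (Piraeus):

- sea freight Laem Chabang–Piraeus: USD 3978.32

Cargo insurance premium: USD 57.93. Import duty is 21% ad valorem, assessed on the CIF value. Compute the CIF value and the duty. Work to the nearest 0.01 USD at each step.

CIF value: USD 19056.82; import duty: USD 4001.93

CIF = FOB price + freight + insurance
CIF = 15020.57 + 3978.32 + 57.93 = 19056.82
Import duty = 19056.82 × 21% = 4001.93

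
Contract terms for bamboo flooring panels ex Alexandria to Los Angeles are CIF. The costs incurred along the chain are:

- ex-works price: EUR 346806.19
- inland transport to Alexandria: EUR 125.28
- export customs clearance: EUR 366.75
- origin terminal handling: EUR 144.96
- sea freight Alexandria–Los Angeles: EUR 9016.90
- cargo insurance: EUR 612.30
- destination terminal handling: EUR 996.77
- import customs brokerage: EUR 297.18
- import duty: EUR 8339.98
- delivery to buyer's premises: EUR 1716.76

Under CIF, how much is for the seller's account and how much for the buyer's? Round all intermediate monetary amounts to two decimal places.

CIF: the seller pays costs through ocean freight and marine insurance to the destination port.
Seller's account: goods 346806.19 + inland to port 125.28 + export clearance 366.75 + origin terminal 144.96 + freight 9016.90 + insurance 612.30 = 357072.38
Buyer's account: destination terminal 996.77 + brokerage 297.18 + duty 8339.98 + delivery 1716.76 = 11350.69

Seller: EUR 357072.38; buyer: EUR 11350.69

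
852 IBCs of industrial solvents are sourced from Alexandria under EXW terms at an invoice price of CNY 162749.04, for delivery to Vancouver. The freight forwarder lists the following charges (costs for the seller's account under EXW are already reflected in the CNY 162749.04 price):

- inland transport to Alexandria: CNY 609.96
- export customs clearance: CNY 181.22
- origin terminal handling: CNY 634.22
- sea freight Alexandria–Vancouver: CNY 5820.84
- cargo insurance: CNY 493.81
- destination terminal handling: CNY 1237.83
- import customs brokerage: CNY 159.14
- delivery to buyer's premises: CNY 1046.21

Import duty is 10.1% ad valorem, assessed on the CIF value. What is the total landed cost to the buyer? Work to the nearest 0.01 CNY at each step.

EXW: the seller makes goods available at their premises; the buyer bears all onward costs.
CIF value = EXW price + inland to port + export clearance + origin terminal + freight + insurance = 162749.04 + 609.96 + 181.22 + 634.22 + 5820.84 + 493.81 = 170489.09
Import duty = 170489.09 × 10.1% = 17219.40
Buyer bears: inland to port 609.96 + export clearance 181.22 + origin terminal 634.22 + freight 5820.84 + insurance 493.81 + destination terminal 1237.83 + brokerage 159.14 + delivery 1046.21 + duty 17219.40 = 27402.63
Landed cost = invoice 162749.04 + 27402.63 = 190151.67

Total landed cost: CNY 190151.67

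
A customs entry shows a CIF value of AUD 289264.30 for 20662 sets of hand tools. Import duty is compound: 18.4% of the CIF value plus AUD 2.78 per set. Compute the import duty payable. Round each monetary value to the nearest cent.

Ad valorem component: 289264.30 × 18.4% = 53224.63
Specific component: 20662 × 2.78 = 57440.36
Import duty = 53224.63 + 57440.36 = 110664.99

Import duty: AUD 110664.99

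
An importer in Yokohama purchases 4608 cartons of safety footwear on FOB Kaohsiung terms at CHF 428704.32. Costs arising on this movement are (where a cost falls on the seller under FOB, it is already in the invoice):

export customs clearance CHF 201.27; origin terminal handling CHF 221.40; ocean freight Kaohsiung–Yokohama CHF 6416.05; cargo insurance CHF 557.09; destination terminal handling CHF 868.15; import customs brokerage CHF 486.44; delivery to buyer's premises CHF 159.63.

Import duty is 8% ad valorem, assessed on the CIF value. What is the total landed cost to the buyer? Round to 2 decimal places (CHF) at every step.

FOB: the seller bears costs until goods are on board at the origin port; the buyer bears freight, insurance and all costs thereafter.
Already in the invoice (seller's account under FOB): export clearance, origin terminal — exclude.
CIF value = FOB price + freight + insurance = 428704.32 + 6416.05 + 557.09 = 435677.46
Import duty = 435677.46 × 8% = 34854.20
Buyer bears: freight 6416.05 + insurance 557.09 + destination terminal 868.15 + brokerage 486.44 + delivery 159.63 + duty 34854.20 = 43341.56
Landed cost = invoice 428704.32 + 43341.56 = 472045.88

Total landed cost: CHF 472045.88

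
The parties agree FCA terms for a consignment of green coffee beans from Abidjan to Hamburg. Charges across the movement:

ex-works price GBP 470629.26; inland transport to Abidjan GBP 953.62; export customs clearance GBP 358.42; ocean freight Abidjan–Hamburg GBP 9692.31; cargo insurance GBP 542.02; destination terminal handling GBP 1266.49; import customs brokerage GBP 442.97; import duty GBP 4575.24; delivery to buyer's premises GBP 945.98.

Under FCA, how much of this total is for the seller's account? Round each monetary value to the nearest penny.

FCA: the seller delivers export-cleared goods to the carrier; the buyer bears costs from that point.
Seller's account: goods 470629.26 + inland to port 953.62 + export clearance 358.42 = 471941.30
Buyer's account: freight 9692.31 + insurance 542.02 + destination terminal 1266.49 + brokerage 442.97 + duty 4575.24 + delivery 945.98 = 17465.01

Seller's account: GBP 471941.30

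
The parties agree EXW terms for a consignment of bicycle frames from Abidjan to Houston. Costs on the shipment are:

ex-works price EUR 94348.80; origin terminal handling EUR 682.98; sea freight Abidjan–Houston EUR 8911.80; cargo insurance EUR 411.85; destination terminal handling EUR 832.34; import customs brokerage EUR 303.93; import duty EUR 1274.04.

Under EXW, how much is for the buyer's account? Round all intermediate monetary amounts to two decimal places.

EXW: the seller makes goods available at their premises; the buyer bears all onward costs.
Seller's account: goods 94348.80 = 94348.80
Buyer's account: origin terminal 682.98 + freight 8911.80 + insurance 411.85 + destination terminal 832.34 + brokerage 303.93 + duty 1274.04 = 12416.94

Buyer's account: EUR 12416.94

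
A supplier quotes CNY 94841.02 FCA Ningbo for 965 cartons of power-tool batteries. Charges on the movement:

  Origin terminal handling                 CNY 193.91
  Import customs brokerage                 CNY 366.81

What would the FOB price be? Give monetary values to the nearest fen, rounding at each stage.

Not relevant to the conversion: brokerage — on the buyer under both terms; not part of either seller's price.
From FCA to FOB, the seller additionally bears: origin terminal.
FOB price = 94841.02 + 193.91 = 95034.93

FOB price: CNY 95034.93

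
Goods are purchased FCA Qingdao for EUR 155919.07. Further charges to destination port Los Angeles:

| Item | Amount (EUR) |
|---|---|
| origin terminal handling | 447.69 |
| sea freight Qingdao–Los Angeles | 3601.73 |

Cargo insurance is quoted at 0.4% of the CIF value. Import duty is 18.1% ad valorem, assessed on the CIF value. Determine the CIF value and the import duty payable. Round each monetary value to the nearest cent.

Let C be the CIF value. C = FCA price + pre-shipment costs + freight + 0.4% × C
C − 0.4% × C = 155919.07 + 447.69 + 3601.73
0.996 × C = 159968.49
C = 159968.49 / 0.996 = 160610.93
Insurance premium = 0.4% × 160610.93 = 642.44
Import duty = 160610.93 × 18.1% = 29070.58

CIF value: EUR 160610.93; import duty: EUR 29070.58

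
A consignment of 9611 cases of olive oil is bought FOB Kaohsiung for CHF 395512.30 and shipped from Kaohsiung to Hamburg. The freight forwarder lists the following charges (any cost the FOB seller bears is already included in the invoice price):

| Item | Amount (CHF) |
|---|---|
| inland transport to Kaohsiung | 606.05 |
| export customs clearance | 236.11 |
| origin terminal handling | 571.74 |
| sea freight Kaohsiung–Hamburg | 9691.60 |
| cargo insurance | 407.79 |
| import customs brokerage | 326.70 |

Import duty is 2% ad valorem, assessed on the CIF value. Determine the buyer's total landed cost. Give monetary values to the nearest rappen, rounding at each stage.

Total landed cost: CHF 414050.62

FOB: the seller bears costs until goods are on board at the origin port; the buyer bears freight, insurance and all costs thereafter.
Already in the invoice (seller's account under FOB): inland to port, export clearance, origin terminal — exclude.
CIF value = FOB price + freight + insurance = 395512.30 + 9691.60 + 407.79 = 405611.69
Import duty = 405611.69 × 2% = 8112.23
Buyer bears: freight 9691.60 + insurance 407.79 + brokerage 326.70 + duty 8112.23 = 18538.32
Landed cost = invoice 395512.30 + 18538.32 = 414050.62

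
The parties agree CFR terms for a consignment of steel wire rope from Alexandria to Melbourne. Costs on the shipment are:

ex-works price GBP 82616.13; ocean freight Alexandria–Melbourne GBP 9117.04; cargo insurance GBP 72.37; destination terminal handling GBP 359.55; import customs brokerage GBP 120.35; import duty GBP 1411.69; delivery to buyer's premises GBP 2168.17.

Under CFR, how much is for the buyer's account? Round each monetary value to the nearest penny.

CFR: the seller pays costs through ocean freight to the destination port, but not insurance.
Seller's account: goods 82616.13 + freight 9117.04 = 91733.17
Buyer's account: insurance 72.37 + destination terminal 359.55 + brokerage 120.35 + duty 1411.69 + delivery 2168.17 = 4132.13

Buyer's account: GBP 4132.13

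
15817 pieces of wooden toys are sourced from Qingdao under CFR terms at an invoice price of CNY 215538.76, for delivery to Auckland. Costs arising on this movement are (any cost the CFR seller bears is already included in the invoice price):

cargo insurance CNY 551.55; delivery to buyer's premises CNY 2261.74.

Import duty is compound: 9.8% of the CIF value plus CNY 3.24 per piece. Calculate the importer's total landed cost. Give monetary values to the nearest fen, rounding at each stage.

CFR: the seller pays costs through ocean freight to the destination port, but not insurance.
CIF value = CFR price + insurance = 215538.76 + 551.55 = 216090.31
Ad valorem component: 216090.31 × 9.8% = 21176.85
Specific component: 15817 × 3.24 = 51247.08
Import duty = 21176.85 + 51247.08 = 72423.93
Buyer bears: insurance 551.55 + delivery 2261.74 + duty 72423.93 = 75237.22
Landed cost = invoice 215538.76 + 75237.22 = 290775.98

Total landed cost: CNY 290775.98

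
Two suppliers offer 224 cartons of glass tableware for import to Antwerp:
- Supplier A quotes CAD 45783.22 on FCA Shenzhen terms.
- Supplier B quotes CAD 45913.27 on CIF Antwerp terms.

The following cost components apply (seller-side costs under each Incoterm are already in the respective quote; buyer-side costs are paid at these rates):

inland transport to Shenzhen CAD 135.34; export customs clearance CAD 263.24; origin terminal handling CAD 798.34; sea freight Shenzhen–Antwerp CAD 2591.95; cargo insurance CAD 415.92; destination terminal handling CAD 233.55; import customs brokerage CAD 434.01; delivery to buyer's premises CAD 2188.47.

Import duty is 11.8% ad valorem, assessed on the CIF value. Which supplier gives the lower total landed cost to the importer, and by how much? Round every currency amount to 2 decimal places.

Supplier B is cheaper by CAD 4109.94

Supplier A (FCA):
CIF value = FCA price + origin terminal + freight + insurance = 45783.22 + 798.34 + 2591.95 + 415.92 = 49589.43
Import duty = 49589.43 × 11.8% = 5851.55
Buyer bears (A): 798.34 + 2591.95 + 415.92 + 233.55 + 434.01 + 2188.47 = 6662.24
Landed cost (A) = invoice 45783.22 + 6662.24 + duty 5851.55 = 58297.01
Supplier B (CIF):
The CIF price already equals the CIF value: 45913.27
Import duty = 45913.27 × 11.8% = 5417.77
Buyer bears (B): 233.55 + 434.01 + 2188.47 = 2856.03
Landed cost (B) = invoice 45913.27 + 2856.03 + duty 5417.77 = 54187.07
Difference = |58297.01 − 54187.07| = 4109.94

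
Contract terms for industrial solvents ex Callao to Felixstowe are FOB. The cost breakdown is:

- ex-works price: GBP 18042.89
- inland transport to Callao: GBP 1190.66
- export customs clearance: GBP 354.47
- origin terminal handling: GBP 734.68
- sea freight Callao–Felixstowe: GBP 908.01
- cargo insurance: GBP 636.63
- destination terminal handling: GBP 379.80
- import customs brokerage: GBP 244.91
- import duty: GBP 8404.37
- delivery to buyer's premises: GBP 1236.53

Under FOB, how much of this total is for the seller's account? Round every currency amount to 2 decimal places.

FOB: the seller bears costs until goods are on board at the origin port; the buyer bears freight, insurance and all costs thereafter.
Seller's account: goods 18042.89 + inland to port 1190.66 + export clearance 354.47 + origin terminal 734.68 = 20322.70
Buyer's account: freight 908.01 + insurance 636.63 + destination terminal 379.80 + brokerage 244.91 + duty 8404.37 + delivery 1236.53 = 11810.25

Seller's account: GBP 20322.70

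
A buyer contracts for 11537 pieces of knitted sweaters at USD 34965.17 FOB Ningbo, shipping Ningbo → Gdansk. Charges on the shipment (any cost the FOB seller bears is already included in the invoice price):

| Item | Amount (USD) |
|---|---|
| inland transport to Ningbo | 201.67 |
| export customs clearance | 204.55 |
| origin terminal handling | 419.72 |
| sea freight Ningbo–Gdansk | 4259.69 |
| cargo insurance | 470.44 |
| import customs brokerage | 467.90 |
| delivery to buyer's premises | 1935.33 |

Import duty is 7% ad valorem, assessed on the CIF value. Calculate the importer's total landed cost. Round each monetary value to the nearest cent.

Total landed cost: USD 44877.20

FOB: the seller bears costs until goods are on board at the origin port; the buyer bears freight, insurance and all costs thereafter.
Already in the invoice (seller's account under FOB): inland to port, export clearance, origin terminal — exclude.
CIF value = FOB price + freight + insurance = 34965.17 + 4259.69 + 470.44 = 39695.30
Import duty = 39695.30 × 7% = 2778.67
Buyer bears: freight 4259.69 + insurance 470.44 + brokerage 467.90 + delivery 1935.33 + duty 2778.67 = 9912.03
Landed cost = invoice 34965.17 + 9912.03 = 44877.20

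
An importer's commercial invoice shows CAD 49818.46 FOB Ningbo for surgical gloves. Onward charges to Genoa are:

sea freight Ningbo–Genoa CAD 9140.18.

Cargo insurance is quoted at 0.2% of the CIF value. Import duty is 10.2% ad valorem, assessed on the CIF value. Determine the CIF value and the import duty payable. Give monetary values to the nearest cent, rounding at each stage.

Let C be the CIF value. C = FOB price + freight + 0.2% × C
C − 0.2% × C = 49818.46 + 9140.18
0.998 × C = 58958.64
C = 58958.64 / 0.998 = 59076.79
Insurance premium = 0.2% × 59076.79 = 118.15
Import duty = 59076.79 × 10.2% = 6025.83

CIF value: CAD 59076.79; import duty: CAD 6025.83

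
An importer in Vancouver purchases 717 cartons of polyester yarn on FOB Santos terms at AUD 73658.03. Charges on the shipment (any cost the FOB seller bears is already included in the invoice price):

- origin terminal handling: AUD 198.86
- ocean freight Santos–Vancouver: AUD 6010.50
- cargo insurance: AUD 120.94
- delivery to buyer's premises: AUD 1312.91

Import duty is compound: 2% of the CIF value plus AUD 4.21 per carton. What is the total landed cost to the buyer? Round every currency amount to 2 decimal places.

FOB: the seller bears costs until goods are on board at the origin port; the buyer bears freight, insurance and all costs thereafter.
Already in the invoice (seller's account under FOB): origin terminal — exclude.
CIF value = FOB price + freight + insurance = 73658.03 + 6010.50 + 120.94 = 79789.47
Ad valorem component: 79789.47 × 2% = 1595.79
Specific component: 717 × 4.21 = 3018.57
Import duty = 1595.79 + 3018.57 = 4614.36
Buyer bears: freight 6010.50 + insurance 120.94 + delivery 1312.91 + duty 4614.36 = 12058.71
Landed cost = invoice 73658.03 + 12058.71 = 85716.74

Total landed cost: AUD 85716.74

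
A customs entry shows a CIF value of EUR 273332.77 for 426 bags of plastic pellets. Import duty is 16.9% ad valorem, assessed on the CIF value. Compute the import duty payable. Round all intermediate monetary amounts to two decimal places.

Import duty = 273332.77 × 16.9% = 46193.24

Import duty: EUR 46193.24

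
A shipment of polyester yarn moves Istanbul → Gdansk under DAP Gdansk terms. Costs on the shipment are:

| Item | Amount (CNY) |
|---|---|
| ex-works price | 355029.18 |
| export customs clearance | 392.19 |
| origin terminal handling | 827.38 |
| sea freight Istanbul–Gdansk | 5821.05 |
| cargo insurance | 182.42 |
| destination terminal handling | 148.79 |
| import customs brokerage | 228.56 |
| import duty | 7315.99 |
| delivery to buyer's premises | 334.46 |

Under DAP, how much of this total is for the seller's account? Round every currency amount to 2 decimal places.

Seller's account: CNY 362735.47

DAP: the seller bears all costs to the named destination except import duty and clearance.
Seller's account: goods 355029.18 + export clearance 392.19 + origin terminal 827.38 + freight 5821.05 + insurance 182.42 + destination terminal 148.79 + delivery 334.46 = 362735.47
Buyer's account: brokerage 228.56 + duty 7315.99 = 7544.55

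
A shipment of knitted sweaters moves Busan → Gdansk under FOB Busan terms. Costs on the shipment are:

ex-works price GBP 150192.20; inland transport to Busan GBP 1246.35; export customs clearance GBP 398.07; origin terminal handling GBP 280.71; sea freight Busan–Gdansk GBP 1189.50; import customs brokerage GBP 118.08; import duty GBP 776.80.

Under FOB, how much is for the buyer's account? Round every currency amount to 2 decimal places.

Buyer's account: GBP 2084.38

FOB: the seller bears costs until goods are on board at the origin port; the buyer bears freight, insurance and all costs thereafter.
Seller's account: goods 150192.20 + inland to port 1246.35 + export clearance 398.07 + origin terminal 280.71 = 152117.33
Buyer's account: freight 1189.50 + brokerage 118.08 + duty 776.80 = 2084.38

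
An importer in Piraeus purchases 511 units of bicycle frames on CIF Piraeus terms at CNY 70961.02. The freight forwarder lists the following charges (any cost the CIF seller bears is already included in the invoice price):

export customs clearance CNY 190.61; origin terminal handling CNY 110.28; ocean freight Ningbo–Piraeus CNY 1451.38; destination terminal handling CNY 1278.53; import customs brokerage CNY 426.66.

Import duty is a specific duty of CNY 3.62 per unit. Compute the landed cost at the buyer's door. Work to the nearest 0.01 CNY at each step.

Total landed cost: CNY 74516.03

CIF: the seller pays costs through ocean freight and marine insurance to the destination port.
Already in the invoice (seller's account under CIF): export clearance, origin terminal, freight — exclude.
The CIF price already equals the CIF value: 70961.02
Import duty = 511 × 3.62 = 1849.82
Buyer bears: destination terminal 1278.53 + brokerage 426.66 + duty 1849.82 = 3555.01
Landed cost = invoice 70961.02 + 3555.01 = 74516.03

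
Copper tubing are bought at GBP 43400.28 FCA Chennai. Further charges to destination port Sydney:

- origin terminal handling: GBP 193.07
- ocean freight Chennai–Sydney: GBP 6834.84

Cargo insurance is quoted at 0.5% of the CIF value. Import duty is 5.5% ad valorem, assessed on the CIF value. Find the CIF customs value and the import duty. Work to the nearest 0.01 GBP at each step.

CIF value: GBP 50681.60; import duty: GBP 2787.49

Let C be the CIF value. C = FCA price + pre-shipment costs + freight + 0.5% × C
C − 0.5% × C = 43400.28 + 193.07 + 6834.84
0.995 × C = 50428.19
C = 50428.19 / 0.995 = 50681.60
Insurance premium = 0.5% × 50681.60 = 253.41
Import duty = 50681.60 × 5.5% = 2787.49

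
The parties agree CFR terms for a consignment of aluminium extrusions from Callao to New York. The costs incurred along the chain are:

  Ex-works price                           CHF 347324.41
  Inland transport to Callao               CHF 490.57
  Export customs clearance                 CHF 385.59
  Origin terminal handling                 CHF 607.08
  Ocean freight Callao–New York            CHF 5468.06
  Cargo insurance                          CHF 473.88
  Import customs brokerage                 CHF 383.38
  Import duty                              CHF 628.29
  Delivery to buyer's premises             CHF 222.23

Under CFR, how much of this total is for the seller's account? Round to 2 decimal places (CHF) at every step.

Seller's account: CHF 354275.71

CFR: the seller pays costs through ocean freight to the destination port, but not insurance.
Seller's account: goods 347324.41 + inland to port 490.57 + export clearance 385.59 + origin terminal 607.08 + freight 5468.06 = 354275.71
Buyer's account: insurance 473.88 + brokerage 383.38 + duty 628.29 + delivery 222.23 = 1707.78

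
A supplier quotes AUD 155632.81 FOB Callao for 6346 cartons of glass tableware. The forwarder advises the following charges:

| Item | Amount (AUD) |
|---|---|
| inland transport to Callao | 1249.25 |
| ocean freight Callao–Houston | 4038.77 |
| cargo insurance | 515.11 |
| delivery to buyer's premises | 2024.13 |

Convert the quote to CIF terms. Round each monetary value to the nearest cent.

CIF price: AUD 160186.69

Not relevant to the conversion: inland to port — on the seller under both FOB and CIF; already in the FOB price and stays in the CIF price. delivery — on the buyer under both terms; not part of either seller's price.
From FOB to CIF, the seller additionally bears: freight, insurance.
CIF price = 155632.81 + 4038.77 + 515.11 = 160186.69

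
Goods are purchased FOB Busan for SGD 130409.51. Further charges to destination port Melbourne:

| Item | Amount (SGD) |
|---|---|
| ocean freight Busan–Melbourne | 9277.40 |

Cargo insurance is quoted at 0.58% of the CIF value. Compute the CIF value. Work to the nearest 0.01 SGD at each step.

CIF value: SGD 140501.82

Let C be the CIF value. C = FOB price + freight + 0.58% × C
C − 0.58% × C = 130409.51 + 9277.40
0.9942 × C = 139686.91
C = 139686.91 / 0.9942 = 140501.82
Insurance premium = 0.58% × 140501.82 = 814.91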